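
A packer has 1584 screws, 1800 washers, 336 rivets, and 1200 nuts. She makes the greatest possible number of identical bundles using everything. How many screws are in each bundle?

66

Number of bundles = gcd(1584, 1800, 336, 1200).
1584 = 2^4 × 3^2 × 11
1800 = 2^3 × 3^2 × 5^2
336 = 2^4 × 3 × 7
1200 = 2^4 × 3 × 5^2
gcd(1584, 1800, 336, 1200) = 2^3 × 3 = 24.
screws per bundle = 1584 / 24 = 66.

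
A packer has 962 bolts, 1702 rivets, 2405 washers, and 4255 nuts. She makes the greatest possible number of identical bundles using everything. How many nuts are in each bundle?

Number of bundles = gcd(962, 1702, 2405, 4255).
962 = 2 × 13 × 37
1702 = 2 × 23 × 37
2405 = 5 × 13 × 37
4255 = 5 × 23 × 37
gcd(962, 1702, 2405, 4255) = 37.
nuts per bundle = 4255 / 37 = 115.

115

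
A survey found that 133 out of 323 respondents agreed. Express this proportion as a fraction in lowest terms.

133 = 7 × 19
323 = 17 × 19
gcd(133, 323) = 19.
Divide numerator and denominator by 19: 133/323 = 7/17.

7/17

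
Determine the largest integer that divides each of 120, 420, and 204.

120 = 2^3 × 3 × 5
420 = 2^2 × 3 × 5 × 7
204 = 2^2 × 3 × 17
gcd(120, 420, 204) = 2^2 × 3 = 12.

12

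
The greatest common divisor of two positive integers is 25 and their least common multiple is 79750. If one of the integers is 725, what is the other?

2750

For two integers, gcd × lcm = product, so the other is (25 × 79750) / 725 = 1993750 / 725 = 2750.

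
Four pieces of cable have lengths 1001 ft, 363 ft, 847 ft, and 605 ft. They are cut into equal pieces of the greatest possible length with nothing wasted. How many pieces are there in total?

Piece length = gcd(1001, 363, 847, 605).
1001 = 7 × 11 × 13
363 = 3 × 11^2
847 = 7 × 11^2
605 = 5 × 11^2
gcd(1001, 363, 847, 605) = 11.
Total pieces = 1001/11 + 363/11 + 847/11 + 605/11 = 91 + 33 + 77 + 55 = 256.

256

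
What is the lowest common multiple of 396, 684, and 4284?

396 = 2^2 × 3^2 × 11
684 = 2^2 × 3^2 × 19
4284 = 2^2 × 3^2 × 7 × 17
LCM(396, 684, 4284) = 2^2 × 3^2 × 7 × 11 × 17 × 19 = 895356.

895356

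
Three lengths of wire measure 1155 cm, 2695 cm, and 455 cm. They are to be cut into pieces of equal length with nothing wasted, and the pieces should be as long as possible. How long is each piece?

The greatest length dividing all of 1155, 2695, and 455 is their gcd.
1155 = 3 × 5 × 7 × 11
2695 = 5 × 7^2 × 11
455 = 5 × 7 × 13
gcd(1155, 2695, 455) = 5 × 7 = 35.

35 cm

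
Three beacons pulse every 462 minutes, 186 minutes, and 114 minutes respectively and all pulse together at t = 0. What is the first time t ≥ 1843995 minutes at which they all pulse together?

1904826 minutes

Joint pulses occur at multiples of LCM(462, 186, 114).
462 = 2 × 3 × 7 × 11
186 = 2 × 3 × 31
114 = 2 × 3 × 19
LCM(462, 186, 114) = 2 × 3 × 7 × 11 × 19 × 31 = 272118.
Smallest multiple of 272118 that is ≥ 1843995: ⌈1843995/272118⌉ × 272118 = 7 × 272118 = 1904826.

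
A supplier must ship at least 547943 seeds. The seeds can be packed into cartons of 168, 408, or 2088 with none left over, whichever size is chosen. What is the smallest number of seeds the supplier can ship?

The number of seeds must be a common multiple of 168, 408, and 2088, so a multiple of their LCM.
168 = 2^3 × 3 × 7
408 = 2^3 × 3 × 17
2088 = 2^3 × 3^2 × 29
LCM(168, 408, 2088) = 2^3 × 3^2 × 7 × 17 × 29 = 248472.
Smallest multiple of 248472 that is ≥ 547943: ⌈547943/248472⌉ × 248472 = 3 × 248472 = 745416.

745416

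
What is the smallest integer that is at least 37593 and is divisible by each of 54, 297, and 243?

42768

The integer must be a common multiple of 54, 297, and 243, so a multiple of their LCM.
54 = 2 × 3^3
297 = 3^3 × 11
243 = 3^5
LCM(54, 297, 243) = 2 × 3^5 × 11 = 5346.
Smallest multiple of 5346 that is ≥ 37593: ⌈37593/5346⌉ × 5346 = 8 × 5346 = 42768.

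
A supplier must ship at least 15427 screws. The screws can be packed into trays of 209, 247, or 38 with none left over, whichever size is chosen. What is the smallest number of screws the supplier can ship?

The number of screws must be a common multiple of 209, 247, and 38, so a multiple of their LCM.
209 = 11 × 19
247 = 13 × 19
38 = 2 × 19
LCM(209, 247, 38) = 2 × 11 × 13 × 19 = 5434.
Smallest multiple of 5434 that is ≥ 15427: ⌈15427/5434⌉ × 5434 = 3 × 5434 = 16302.

16302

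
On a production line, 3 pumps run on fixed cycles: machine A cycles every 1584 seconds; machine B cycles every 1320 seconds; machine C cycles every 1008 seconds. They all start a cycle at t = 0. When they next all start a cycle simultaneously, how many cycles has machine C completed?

The first common completion time is the LCM of the periods.
1584 = 2^4 × 3^2 × 11
1320 = 2^3 × 3 × 5 × 11
1008 = 2^4 × 3^2 × 7
LCM(1584, 1320, 1008) = 2^4 × 3^2 × 5 × 7 × 11 = 55440.
Cycles for period 1008: 55440 / 1008 = 55.

55 cycles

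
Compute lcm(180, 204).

180 = 2^2 × 3^2 × 5
204 = 2^2 × 3 × 17
LCM(180, 204) = 2^2 × 3^2 × 5 × 17 = 3060.

3060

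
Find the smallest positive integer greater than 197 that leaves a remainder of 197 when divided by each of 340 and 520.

9037

N − 197 must be a common multiple of 340 and 520.
340 = 2^2 × 5 × 17
520 = 2^3 × 5 × 13
LCM(340, 520) = 2^3 × 5 × 13 × 17 = 8840.
Smallest N > 197 is LCM + 197 = 8840 + 197 = 9037.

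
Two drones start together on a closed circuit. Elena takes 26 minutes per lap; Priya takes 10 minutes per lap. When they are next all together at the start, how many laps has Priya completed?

13 laps

They are all back at their starting positions together after one LCM of the periods.
26 = 2 × 13
10 = 2 × 5
LCM(26, 10) = 2 × 5 × 13 = 130.
Laps for period 10: 130 / 10 = 13.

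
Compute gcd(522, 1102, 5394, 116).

522 = 2 × 3^2 × 29
1102 = 2 × 19 × 29
5394 = 2 × 3 × 29 × 31
116 = 2^2 × 29
gcd(522, 1102, 5394, 116) = 2 × 29 = 58.

58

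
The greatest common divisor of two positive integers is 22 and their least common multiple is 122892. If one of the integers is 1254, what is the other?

For two integers, gcd × lcm = product, so the other is (22 × 122892) / 1254 = 2703624 / 1254 = 2156.

2156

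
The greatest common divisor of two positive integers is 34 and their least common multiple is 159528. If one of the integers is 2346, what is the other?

2312

For two integers, gcd × lcm = product, so the other is (34 × 159528) / 2346 = 5423952 / 2346 = 2312.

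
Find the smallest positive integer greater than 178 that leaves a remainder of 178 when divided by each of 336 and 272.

N − 178 must be a common multiple of 336 and 272.
336 = 2^4 × 3 × 7
272 = 2^4 × 17
LCM(336, 272) = 2^4 × 3 × 7 × 17 = 5712.
Smallest N > 178 is LCM + 178 = 5712 + 178 = 5890.

5890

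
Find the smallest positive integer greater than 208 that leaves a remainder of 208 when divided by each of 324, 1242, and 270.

37468

N − 208 must be a common multiple of 324, 1242, and 270.
324 = 2^2 × 3^4
1242 = 2 × 3^3 × 23
270 = 2 × 3^3 × 5
LCM(324, 1242, 270) = 2^2 × 3^4 × 5 × 23 = 37260.
Smallest N > 208 is LCM + 208 = 37260 + 208 = 37468.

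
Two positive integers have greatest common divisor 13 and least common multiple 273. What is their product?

For any two positive integers, gcd × lcm = product = 13 × 273 = 3549.

3549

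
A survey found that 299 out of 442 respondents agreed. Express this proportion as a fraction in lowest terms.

23/34

299 = 13 × 23
442 = 2 × 13 × 17
gcd(299, 442) = 13.
Divide numerator and denominator by 13: 299/442 = 23/34.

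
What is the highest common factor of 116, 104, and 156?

116 = 2^2 × 29
104 = 2^3 × 13
156 = 2^2 × 3 × 13
gcd(116, 104, 156) = 2^2 = 4.

4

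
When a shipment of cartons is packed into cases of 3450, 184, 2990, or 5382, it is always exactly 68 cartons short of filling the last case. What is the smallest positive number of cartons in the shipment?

538132

Being 68 short of a full case of size k means N ≡ −68 (mod k), i.e. N + 68 is a multiple of each size.
3450 = 2 × 3 × 5^2 × 23
184 = 2^3 × 23
2990 = 2 × 5 × 13 × 23
5382 = 2 × 3^2 × 13 × 23
LCM(3450, 184, 2990, 5382) = 2^3 × 3^2 × 5^2 × 13 × 23 = 538200.
Smallest positive N is 538200 − 68 = 538132.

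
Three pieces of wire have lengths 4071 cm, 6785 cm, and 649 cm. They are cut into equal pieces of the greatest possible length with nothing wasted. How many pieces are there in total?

Piece length = gcd(4071, 6785, 649).
4071 = 3 × 23 × 59
6785 = 5 × 23 × 59
649 = 11 × 59
gcd(4071, 6785, 649) = 59.
Total pieces = 4071/59 + 6785/59 + 649/59 = 69 + 115 + 11 = 195.

195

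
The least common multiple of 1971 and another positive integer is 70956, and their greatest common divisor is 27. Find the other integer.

972

gcd × lcm = product of the two integers, so the other integer is (27 × 70956) / 1971 = 972.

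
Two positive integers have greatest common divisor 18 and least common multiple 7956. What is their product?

For any two positive integers, gcd × lcm = product = 18 × 7956 = 143208.

143208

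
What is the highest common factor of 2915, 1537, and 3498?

53

2915 = 5 × 11 × 53
1537 = 29 × 53
3498 = 2 × 3 × 11 × 53
gcd(2915, 1537, 3498) = 53.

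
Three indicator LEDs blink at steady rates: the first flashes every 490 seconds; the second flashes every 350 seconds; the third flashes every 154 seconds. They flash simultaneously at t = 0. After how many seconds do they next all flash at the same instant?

They coincide at every common multiple of the periods; the first is the LCM.
490 = 2 × 5 × 7^2
350 = 2 × 5^2 × 7
154 = 2 × 7 × 11
LCM(490, 350, 154) = 2 × 5^2 × 7^2 × 11 = 26950.

26950 seconds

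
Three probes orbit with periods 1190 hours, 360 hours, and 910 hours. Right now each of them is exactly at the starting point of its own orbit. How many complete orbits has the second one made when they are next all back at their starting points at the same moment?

They are all back at their starting positions together after one LCM of the periods.
1190 = 2 × 5 × 7 × 17
360 = 2^3 × 3^2 × 5
910 = 2 × 5 × 7 × 13
LCM(1190, 360, 910) = 2^3 × 3^2 × 5 × 7 × 13 × 17 = 556920.
Orbits for period 360: 556920 / 360 = 1547.

1547 orbits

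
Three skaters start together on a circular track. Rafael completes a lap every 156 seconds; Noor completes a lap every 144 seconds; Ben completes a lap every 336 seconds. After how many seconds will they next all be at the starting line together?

13104 seconds

The first simultaneous occurrence is after LCM of the individual periods.
156 = 2^2 × 3 × 13
144 = 2^4 × 3^2
336 = 2^4 × 3 × 7
LCM(156, 144, 336) = 2^4 × 3^2 × 7 × 13 = 13104.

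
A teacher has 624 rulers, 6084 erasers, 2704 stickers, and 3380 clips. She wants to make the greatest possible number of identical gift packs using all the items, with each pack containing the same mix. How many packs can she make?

52 packs

The pack count must divide each quantity, so the greatest is gcd(624, 6084, 2704, 3380).
624 = 2^4 × 3 × 13
6084 = 2^2 × 3^2 × 13^2
2704 = 2^4 × 13^2
3380 = 2^2 × 5 × 13^2
gcd(624, 6084, 2704, 3380) = 2^2 × 13 = 52.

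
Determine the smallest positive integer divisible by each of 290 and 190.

5510

290 = 2 × 5 × 29
190 = 2 × 5 × 19
LCM(290, 190) = 2 × 5 × 19 × 29 = 5510.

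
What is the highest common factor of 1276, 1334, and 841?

1276 = 2^2 × 11 × 29
1334 = 2 × 23 × 29
841 = 29^2
gcd(1276, 1334, 841) = 29.

29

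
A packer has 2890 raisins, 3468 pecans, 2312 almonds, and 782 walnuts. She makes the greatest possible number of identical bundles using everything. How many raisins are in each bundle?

85

Number of bundles = gcd(2890, 3468, 2312, 782).
2890 = 2 × 5 × 17^2
3468 = 2^2 × 3 × 17^2
2312 = 2^3 × 17^2
782 = 2 × 17 × 23
gcd(2890, 3468, 2312, 782) = 2 × 17 = 34.
raisins per bundle = 2890 / 34 = 85.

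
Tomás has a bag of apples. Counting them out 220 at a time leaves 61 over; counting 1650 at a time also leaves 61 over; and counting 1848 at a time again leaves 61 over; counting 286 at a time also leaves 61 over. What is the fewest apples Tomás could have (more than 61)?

N − 61 must be a common multiple of 220, 1650, 1848, and 286.
220 = 2^2 × 5 × 11
1650 = 2 × 3 × 5^2 × 11
1848 = 2^3 × 3 × 7 × 11
286 = 2 × 11 × 13
LCM(220, 1650, 1848, 286) = 2^3 × 3 × 5^2 × 7 × 11 × 13 = 600600.
Smallest N > 61 is LCM + 61 = 600600 + 61 = 600661.

600661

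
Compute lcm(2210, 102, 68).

13260

2210 = 2 × 5 × 13 × 17
102 = 2 × 3 × 17
68 = 2^2 × 17
LCM(2210, 102, 68) = 2^2 × 3 × 5 × 13 × 17 = 13260.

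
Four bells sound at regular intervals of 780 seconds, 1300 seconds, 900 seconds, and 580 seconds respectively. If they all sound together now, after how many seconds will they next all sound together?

They coincide at every common multiple of the periods; the first is the LCM.
780 = 2^2 × 3 × 5 × 13
1300 = 2^2 × 5^2 × 13
900 = 2^2 × 3^2 × 5^2
580 = 2^2 × 5 × 29
LCM(780, 1300, 900, 580) = 2^2 × 3^2 × 5^2 × 13 × 29 = 339300.

339300 seconds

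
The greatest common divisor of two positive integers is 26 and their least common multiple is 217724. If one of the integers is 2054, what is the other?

For two integers, gcd × lcm = product, so the other is (26 × 217724) / 2054 = 5660824 / 2054 = 2756.

2756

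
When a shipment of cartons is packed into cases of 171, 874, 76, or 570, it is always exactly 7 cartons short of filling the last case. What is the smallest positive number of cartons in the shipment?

78653

Being 7 short of a full case of size k means N ≡ −7 (mod k), i.e. N + 7 is a multiple of each size.
171 = 3^2 × 19
874 = 2 × 19 × 23
76 = 2^2 × 19
570 = 2 × 3 × 5 × 19
LCM(171, 874, 76, 570) = 2^2 × 3^2 × 5 × 19 × 23 = 78660.
Smallest positive N is 78660 − 7 = 78653.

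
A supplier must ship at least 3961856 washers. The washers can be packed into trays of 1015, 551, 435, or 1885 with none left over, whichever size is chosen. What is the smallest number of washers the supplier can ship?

The number of washers must be a common multiple of 1015, 551, 435, and 1885, so a multiple of their LCM.
1015 = 5 × 7 × 29
551 = 19 × 29
435 = 3 × 5 × 29
1885 = 5 × 13 × 29
LCM(1015, 551, 435, 1885) = 3 × 5 × 7 × 13 × 19 × 29 = 752115.
Smallest multiple of 752115 that is ≥ 3961856: ⌈3961856/752115⌉ × 752115 = 6 × 752115 = 4512690.

4512690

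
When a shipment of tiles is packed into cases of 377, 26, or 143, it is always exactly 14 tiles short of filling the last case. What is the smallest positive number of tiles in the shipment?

Being 14 short of a full case of size k means N ≡ −14 (mod k), i.e. N + 14 is a multiple of each size.
377 = 13 × 29
26 = 2 × 13
143 = 11 × 13
LCM(377, 26, 143) = 2 × 11 × 13 × 29 = 8294.
Smallest positive N is 8294 − 14 = 8280.

8280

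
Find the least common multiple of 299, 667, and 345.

130065

299 = 13 × 23
667 = 23 × 29
345 = 3 × 5 × 23
LCM(299, 667, 345) = 3 × 5 × 13 × 23 × 29 = 130065.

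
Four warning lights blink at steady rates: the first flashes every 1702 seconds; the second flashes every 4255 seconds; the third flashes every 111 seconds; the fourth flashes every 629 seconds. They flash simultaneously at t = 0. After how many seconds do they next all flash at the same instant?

They coincide at every common multiple of the periods; the first is the LCM.
1702 = 2 × 23 × 37
4255 = 5 × 23 × 37
111 = 3 × 37
629 = 17 × 37
LCM(1702, 4255, 111, 629) = 2 × 3 × 5 × 17 × 23 × 37 = 434010.

434010 seconds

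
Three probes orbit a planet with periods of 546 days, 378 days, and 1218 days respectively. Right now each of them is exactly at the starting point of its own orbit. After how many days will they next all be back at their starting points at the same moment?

The first simultaneous occurrence is after LCM of the individual periods.
546 = 2 × 3 × 7 × 13
378 = 2 × 3^3 × 7
1218 = 2 × 3 × 7 × 29
LCM(546, 378, 1218) = 2 × 3^3 × 7 × 13 × 29 = 142506.

142506 days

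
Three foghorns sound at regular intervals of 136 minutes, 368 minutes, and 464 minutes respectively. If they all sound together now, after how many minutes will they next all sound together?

181424 minutes

The first simultaneous occurrence is after LCM of the individual periods.
136 = 2^3 × 17
368 = 2^4 × 23
464 = 2^4 × 29
LCM(136, 368, 464) = 2^4 × 17 × 23 × 29 = 181424.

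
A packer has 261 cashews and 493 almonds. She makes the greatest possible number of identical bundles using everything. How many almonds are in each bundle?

Number of bundles = gcd(261, 493).
261 = 3^2 × 29
493 = 17 × 29
gcd(261, 493) = 29.
almonds per bundle = 493 / 29 = 17.

17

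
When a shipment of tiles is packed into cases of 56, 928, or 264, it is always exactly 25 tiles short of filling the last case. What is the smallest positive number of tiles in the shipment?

Being 25 short of a full case of size k means N ≡ −25 (mod k), i.e. N + 25 is a multiple of each size.
56 = 2^3 × 7
928 = 2^5 × 29
264 = 2^3 × 3 × 11
LCM(56, 928, 264) = 2^5 × 3 × 7 × 11 × 29 = 214368.
Smallest positive N is 214368 − 25 = 214343.

214343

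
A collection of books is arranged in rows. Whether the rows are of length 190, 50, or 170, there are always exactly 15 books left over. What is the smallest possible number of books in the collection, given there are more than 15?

N − 15 must be a common multiple of 190, 50, and 170.
190 = 2 × 5 × 19
50 = 2 × 5^2
170 = 2 × 5 × 17
LCM(190, 50, 170) = 2 × 5^2 × 17 × 19 = 16150.
Smallest N > 15 is LCM + 15 = 16150 + 15 = 16165.

16165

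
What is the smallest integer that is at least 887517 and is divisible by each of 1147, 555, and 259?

The integer must be a common multiple of 1147, 555, and 259, so a multiple of their LCM.
1147 = 31 × 37
555 = 3 × 5 × 37
259 = 7 × 37
LCM(1147, 555, 259) = 3 × 5 × 7 × 31 × 37 = 120435.
Smallest multiple of 120435 that is ≥ 887517: ⌈887517/120435⌉ × 120435 = 8 × 120435 = 963480.

963480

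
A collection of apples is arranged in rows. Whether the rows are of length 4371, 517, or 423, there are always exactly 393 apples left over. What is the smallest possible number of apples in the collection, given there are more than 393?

144636

N − 393 must be a common multiple of 4371, 517, and 423.
4371 = 3 × 31 × 47
517 = 11 × 47
423 = 3^2 × 47
LCM(4371, 517, 423) = 3^2 × 11 × 31 × 47 = 144243.
Smallest N > 393 is LCM + 393 = 144243 + 393 = 144636.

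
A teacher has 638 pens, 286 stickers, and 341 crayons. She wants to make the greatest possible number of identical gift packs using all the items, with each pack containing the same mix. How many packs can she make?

The pack count must divide each quantity, so the greatest is gcd(638, 286, 341).
638 = 2 × 11 × 29
286 = 2 × 11 × 13
341 = 11 × 31
gcd(638, 286, 341) = 11.

11 packs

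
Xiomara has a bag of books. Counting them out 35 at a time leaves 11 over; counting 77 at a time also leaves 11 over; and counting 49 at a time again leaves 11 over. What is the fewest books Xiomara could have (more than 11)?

2706

N − 11 must be a common multiple of 35, 77, and 49.
35 = 5 × 7
77 = 7 × 11
49 = 7^2
LCM(35, 77, 49) = 5 × 7^2 × 11 = 2695.
Smallest N > 11 is LCM + 11 = 2695 + 11 = 2706.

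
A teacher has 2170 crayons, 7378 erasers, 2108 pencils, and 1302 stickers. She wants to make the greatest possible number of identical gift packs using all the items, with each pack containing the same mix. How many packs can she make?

The pack count must divide each quantity, so the greatest is gcd(2170, 7378, 2108, 1302).
2170 = 2 × 5 × 7 × 31
7378 = 2 × 7 × 17 × 31
2108 = 2^2 × 17 × 31
1302 = 2 × 3 × 7 × 31
gcd(2170, 7378, 2108, 1302) = 2 × 31 = 62.

62 packs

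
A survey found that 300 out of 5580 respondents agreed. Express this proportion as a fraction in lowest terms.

5/93

300 = 2^2 × 3 × 5^2
5580 = 2^2 × 3^2 × 5 × 31
gcd(300, 5580) = 2^2 × 3 × 5 = 60.
Divide numerator and denominator by 60: 300/5580 = 5/93.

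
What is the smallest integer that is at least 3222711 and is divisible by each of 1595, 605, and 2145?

The integer must be a common multiple of 1595, 605, and 2145, so a multiple of their LCM.
1595 = 5 × 11 × 29
605 = 5 × 11^2
2145 = 3 × 5 × 11 × 13
LCM(1595, 605, 2145) = 3 × 5 × 11^2 × 13 × 29 = 684255.
Smallest multiple of 684255 that is ≥ 3222711: ⌈3222711/684255⌉ × 684255 = 5 × 684255 = 3421275.

3421275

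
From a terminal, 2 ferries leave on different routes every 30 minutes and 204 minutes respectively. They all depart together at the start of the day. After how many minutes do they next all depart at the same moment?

We need the least common multiple of the intervals.
30 = 2 × 3 × 5
204 = 2^2 × 3 × 17
LCM(30, 204) = 2^2 × 3 × 5 × 17 = 1020.

1020 minutes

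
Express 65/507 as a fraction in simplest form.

65 = 5 × 13
507 = 3 × 13^2
gcd(65, 507) = 13.
Divide numerator and denominator by 13: 65/507 = 5/39.

5/39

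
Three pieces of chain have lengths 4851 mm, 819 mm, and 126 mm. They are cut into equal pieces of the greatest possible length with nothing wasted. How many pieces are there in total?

Piece length = gcd(4851, 819, 126).
4851 = 3^2 × 7^2 × 11
819 = 3^2 × 7 × 13
126 = 2 × 3^2 × 7
gcd(4851, 819, 126) = 3^2 × 7 = 63.
Total pieces = 4851/63 + 819/63 + 126/63 = 77 + 13 + 2 = 92.

92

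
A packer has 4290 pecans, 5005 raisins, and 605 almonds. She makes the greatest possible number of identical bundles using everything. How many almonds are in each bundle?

11

Number of bundles = gcd(4290, 5005, 605).
4290 = 2 × 3 × 5 × 11 × 13
5005 = 5 × 7 × 11 × 13
605 = 5 × 11^2
gcd(4290, 5005, 605) = 5 × 11 = 55.
almonds per bundle = 605 / 55 = 11.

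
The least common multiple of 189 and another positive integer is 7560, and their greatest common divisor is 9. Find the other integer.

360

gcd × lcm = product of the two integers, so the other integer is (9 × 7560) / 189 = 360.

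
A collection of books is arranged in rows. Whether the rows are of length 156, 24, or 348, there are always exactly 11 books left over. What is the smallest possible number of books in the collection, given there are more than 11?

N − 11 must be a common multiple of 156, 24, and 348.
156 = 2^2 × 3 × 13
24 = 2^3 × 3
348 = 2^2 × 3 × 29
LCM(156, 24, 348) = 2^3 × 3 × 13 × 29 = 9048.
Smallest N > 11 is LCM + 11 = 9048 + 11 = 9059.

9059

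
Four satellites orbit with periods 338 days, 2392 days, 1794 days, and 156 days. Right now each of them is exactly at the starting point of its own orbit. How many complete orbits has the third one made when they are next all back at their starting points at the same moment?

52 orbits

All finish a whole number of cycles simultaneously at t = LCM of the periods.
338 = 2 × 13^2
2392 = 2^3 × 13 × 23
1794 = 2 × 3 × 13 × 23
156 = 2^2 × 3 × 13
LCM(338, 2392, 1794, 156) = 2^3 × 3 × 13^2 × 23 = 93288.
Orbits for period 1794: 93288 / 1794 = 52.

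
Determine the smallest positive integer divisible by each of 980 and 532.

18620

980 = 2^2 × 5 × 7^2
532 = 2^2 × 7 × 19
LCM(980, 532) = 2^2 × 5 × 7^2 × 19 = 18620.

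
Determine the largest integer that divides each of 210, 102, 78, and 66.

210 = 2 × 3 × 5 × 7
102 = 2 × 3 × 17
78 = 2 × 3 × 13
66 = 2 × 3 × 11
gcd(210, 102, 78, 66) = 2 × 3 = 6.

6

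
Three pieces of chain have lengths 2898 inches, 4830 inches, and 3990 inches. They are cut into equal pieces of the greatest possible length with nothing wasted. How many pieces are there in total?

279

Piece length = gcd(2898, 4830, 3990).
2898 = 2 × 3^2 × 7 × 23
4830 = 2 × 3 × 5 × 7 × 23
3990 = 2 × 3 × 5 × 7 × 19
gcd(2898, 4830, 3990) = 2 × 3 × 7 = 42.
Total pieces = 2898/42 + 4830/42 + 3990/42 = 69 + 115 + 95 = 279.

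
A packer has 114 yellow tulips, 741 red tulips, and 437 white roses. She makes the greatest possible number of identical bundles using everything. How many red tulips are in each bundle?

39

Number of bundles = gcd(114, 741, 437).
114 = 2 × 3 × 19
741 = 3 × 13 × 19
437 = 19 × 23
gcd(114, 741, 437) = 19.
red tulips per bundle = 741 / 19 = 39.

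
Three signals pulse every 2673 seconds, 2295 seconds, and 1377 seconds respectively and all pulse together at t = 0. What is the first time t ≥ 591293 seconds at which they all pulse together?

Joint pulses occur at multiples of LCM(2673, 2295, 1377).
2673 = 3^5 × 11
2295 = 3^3 × 5 × 17
1377 = 3^4 × 17
LCM(2673, 2295, 1377) = 3^5 × 5 × 11 × 17 = 227205.
Smallest multiple of 227205 that is ≥ 591293: ⌈591293/227205⌉ × 227205 = 3 × 227205 = 681615.

681615 seconds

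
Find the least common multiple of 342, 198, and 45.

342 = 2 × 3^2 × 19
198 = 2 × 3^2 × 11
45 = 3^2 × 5
LCM(342, 198, 45) = 2 × 3^2 × 5 × 11 × 19 = 18810.

18810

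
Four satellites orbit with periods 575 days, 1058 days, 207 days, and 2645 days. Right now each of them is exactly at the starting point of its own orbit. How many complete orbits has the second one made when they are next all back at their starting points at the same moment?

All finish a whole number of cycles simultaneously at t = LCM of the periods.
575 = 5^2 × 23
1058 = 2 × 23^2
207 = 3^2 × 23
2645 = 5 × 23^2
LCM(575, 1058, 207, 2645) = 2 × 3^2 × 5^2 × 23^2 = 238050.
Orbits for period 1058: 238050 / 1058 = 225.

225 orbits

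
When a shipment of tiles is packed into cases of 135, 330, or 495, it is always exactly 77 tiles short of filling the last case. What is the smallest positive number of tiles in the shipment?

2893

Being 77 short of a full case of size k means N ≡ −77 (mod k), i.e. N + 77 is a multiple of each size.
135 = 3^3 × 5
330 = 2 × 3 × 5 × 11
495 = 3^2 × 5 × 11
LCM(135, 330, 495) = 2 × 3^3 × 5 × 11 = 2970.
Smallest positive N is 2970 − 77 = 2893.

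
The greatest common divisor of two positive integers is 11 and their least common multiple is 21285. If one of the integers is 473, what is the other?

495

For two integers, gcd × lcm = product, so the other is (11 × 21285) / 473 = 234135 / 473 = 495.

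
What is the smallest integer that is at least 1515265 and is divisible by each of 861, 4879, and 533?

The integer must be a common multiple of 861, 4879, and 533, so a multiple of their LCM.
861 = 3 × 7 × 41
4879 = 7 × 17 × 41
533 = 13 × 41
LCM(861, 4879, 533) = 3 × 7 × 13 × 17 × 41 = 190281.
Smallest multiple of 190281 that is ≥ 1515265: ⌈1515265/190281⌉ × 190281 = 8 × 190281 = 1522248.

1522248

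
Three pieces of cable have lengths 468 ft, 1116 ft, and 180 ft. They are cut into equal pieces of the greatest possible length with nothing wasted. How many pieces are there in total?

Piece length = gcd(468, 1116, 180).
468 = 2^2 × 3^2 × 13
1116 = 2^2 × 3^2 × 31
180 = 2^2 × 3^2 × 5
gcd(468, 1116, 180) = 2^2 × 3^2 = 36.
Total pieces = 468/36 + 1116/36 + 180/36 = 13 + 31 + 5 = 49.

49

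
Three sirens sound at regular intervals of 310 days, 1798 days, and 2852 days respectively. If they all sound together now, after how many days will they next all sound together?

They coincide at every common multiple of the periods; the first is the LCM.
310 = 2 × 5 × 31
1798 = 2 × 29 × 31
2852 = 2^2 × 23 × 31
LCM(310, 1798, 2852) = 2^2 × 5 × 23 × 29 × 31 = 413540.

413540 days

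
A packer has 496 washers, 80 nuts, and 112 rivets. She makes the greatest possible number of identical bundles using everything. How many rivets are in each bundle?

Number of bundles = gcd(496, 80, 112).
496 = 2^4 × 31
80 = 2^4 × 5
112 = 2^4 × 7
gcd(496, 80, 112) = 2^4 = 16.
rivets per bundle = 112 / 16 = 7.

7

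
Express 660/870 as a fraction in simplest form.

660 = 2^2 × 3 × 5 × 11
870 = 2 × 3 × 5 × 29
gcd(660, 870) = 2 × 3 × 5 = 30.
Divide numerator and denominator by 30: 660/870 = 22/29.

22/29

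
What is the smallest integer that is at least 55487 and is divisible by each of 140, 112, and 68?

57120

The integer must be a common multiple of 140, 112, and 68, so a multiple of their LCM.
140 = 2^2 × 5 × 7
112 = 2^4 × 7
68 = 2^2 × 17
LCM(140, 112, 68) = 2^4 × 5 × 7 × 17 = 9520.
Smallest multiple of 9520 that is ≥ 55487: ⌈55487/9520⌉ × 9520 = 6 × 9520 = 57120.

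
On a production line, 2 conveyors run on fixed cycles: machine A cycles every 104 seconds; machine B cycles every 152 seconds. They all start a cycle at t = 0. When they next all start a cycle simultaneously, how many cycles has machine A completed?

19 cycles

All finish a whole number of cycles simultaneously at t = LCM of the periods.
104 = 2^3 × 13
152 = 2^3 × 19
LCM(104, 152) = 2^3 × 13 × 19 = 1976.
Cycles for period 104: 1976 / 104 = 19.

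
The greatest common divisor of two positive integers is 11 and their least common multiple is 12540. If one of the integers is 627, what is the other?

220

For two integers, gcd × lcm = product, so the other is (11 × 12540) / 627 = 137940 / 627 = 220.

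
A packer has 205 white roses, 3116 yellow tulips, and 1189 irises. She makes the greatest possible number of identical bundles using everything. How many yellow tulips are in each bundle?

76

Number of bundles = gcd(205, 3116, 1189).
205 = 5 × 41
3116 = 2^2 × 19 × 41
1189 = 29 × 41
gcd(205, 3116, 1189) = 41.
yellow tulips per bundle = 3116 / 41 = 76.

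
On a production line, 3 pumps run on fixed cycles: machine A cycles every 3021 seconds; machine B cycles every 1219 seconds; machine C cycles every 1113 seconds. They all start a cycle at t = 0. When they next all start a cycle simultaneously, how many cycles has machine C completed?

437 cycles

They are all back at their starting positions together after one LCM of the periods.
3021 = 3 × 19 × 53
1219 = 23 × 53
1113 = 3 × 7 × 53
LCM(3021, 1219, 1113) = 3 × 7 × 19 × 23 × 53 = 486381.
Cycles for period 1113: 486381 / 1113 = 437.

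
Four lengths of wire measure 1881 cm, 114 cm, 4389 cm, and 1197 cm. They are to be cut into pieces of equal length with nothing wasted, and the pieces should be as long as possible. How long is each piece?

The greatest length dividing all of 1881, 114, 4389, and 1197 is their gcd.
1881 = 3^2 × 11 × 19
114 = 2 × 3 × 19
4389 = 3 × 7 × 11 × 19
1197 = 3^2 × 7 × 19
gcd(1881, 114, 4389, 1197) = 3 × 19 = 57.

57 cm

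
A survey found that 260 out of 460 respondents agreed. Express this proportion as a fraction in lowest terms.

260 = 2^2 × 5 × 13
460 = 2^2 × 5 × 23
gcd(260, 460) = 2^2 × 5 = 20.
Divide numerator and denominator by 20: 260/460 = 13/23.

13/23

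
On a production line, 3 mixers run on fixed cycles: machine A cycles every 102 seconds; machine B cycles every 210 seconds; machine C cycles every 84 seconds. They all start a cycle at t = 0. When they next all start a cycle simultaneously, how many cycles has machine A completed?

All finish a whole number of cycles simultaneously at t = LCM of the periods.
102 = 2 × 3 × 17
210 = 2 × 3 × 5 × 7
84 = 2^2 × 3 × 7
LCM(102, 210, 84) = 2^2 × 3 × 5 × 7 × 17 = 7140.
Cycles for period 102: 7140 / 102 = 70.

70 cycles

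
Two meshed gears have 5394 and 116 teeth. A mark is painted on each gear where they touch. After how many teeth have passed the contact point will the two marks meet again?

The first simultaneous occurrence is after LCM of the individual periods.
5394 = 2 × 3 × 29 × 31
116 = 2^2 × 29
LCM(5394, 116) = 2^2 × 3 × 29 × 31 = 10788.

10788 teeth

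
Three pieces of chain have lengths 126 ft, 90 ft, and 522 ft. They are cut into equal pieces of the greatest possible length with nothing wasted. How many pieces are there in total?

Piece length = gcd(126, 90, 522).
126 = 2 × 3^2 × 7
90 = 2 × 3^2 × 5
522 = 2 × 3^2 × 29
gcd(126, 90, 522) = 2 × 3^2 = 18.
Total pieces = 126/18 + 90/18 + 522/18 = 7 + 5 + 29 = 41.

41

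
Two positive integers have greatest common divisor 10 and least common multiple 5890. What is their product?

58900

For any two positive integers, gcd × lcm = product = 10 × 5890 = 58900.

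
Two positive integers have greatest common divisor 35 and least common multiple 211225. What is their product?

For any two positive integers, gcd × lcm = product = 35 × 211225 = 7392875.

7392875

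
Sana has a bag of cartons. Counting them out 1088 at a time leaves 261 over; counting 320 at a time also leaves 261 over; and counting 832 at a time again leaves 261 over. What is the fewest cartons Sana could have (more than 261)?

70981

N − 261 must be a common multiple of 1088, 320, and 832.
1088 = 2^6 × 17
320 = 2^6 × 5
832 = 2^6 × 13
LCM(1088, 320, 832) = 2^6 × 5 × 13 × 17 = 70720.
Smallest N > 261 is LCM + 261 = 70720 + 261 = 70981.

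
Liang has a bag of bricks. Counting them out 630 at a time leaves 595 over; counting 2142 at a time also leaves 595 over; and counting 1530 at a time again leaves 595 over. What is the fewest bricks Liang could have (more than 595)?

11305

N − 595 must be a common multiple of 630, 2142, and 1530.
630 = 2 × 3^2 × 5 × 7
2142 = 2 × 3^2 × 7 × 17
1530 = 2 × 3^2 × 5 × 17
LCM(630, 2142, 1530) = 2 × 3^2 × 5 × 7 × 17 = 10710.
Smallest N > 595 is LCM + 595 = 10710 + 595 = 11305.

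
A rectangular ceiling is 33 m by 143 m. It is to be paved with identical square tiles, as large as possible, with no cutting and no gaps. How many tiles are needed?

Tile side = gcd(33, 143).
33 = 3 × 11
143 = 11 × 13
gcd(33, 143) = 11.
Tiles: (33/11) × (143/11) = 3 × 13 = 39.

39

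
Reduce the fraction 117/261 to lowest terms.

13/29

117 = 3^2 × 13
261 = 3^2 × 29
gcd(117, 261) = 3^2 = 9.
Divide numerator and denominator by 9: 117/261 = 13/29.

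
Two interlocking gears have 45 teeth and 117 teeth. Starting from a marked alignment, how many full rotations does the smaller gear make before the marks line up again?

13 rotations

They are all back at their starting positions together after one LCM of the periods.
45 = 3^2 × 5
117 = 3^2 × 13
LCM(45, 117) = 3^2 × 5 × 13 = 585.
Rotations for period 45: 585 / 45 = 13.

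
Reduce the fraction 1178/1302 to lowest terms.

1178 = 2 × 19 × 31
1302 = 2 × 3 × 7 × 31
gcd(1178, 1302) = 2 × 31 = 62.
Divide numerator and denominator by 62: 1178/1302 = 19/21.

19/21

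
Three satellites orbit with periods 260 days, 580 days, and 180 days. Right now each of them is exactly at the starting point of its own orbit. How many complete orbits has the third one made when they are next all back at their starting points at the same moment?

They are all back at their starting positions together after one LCM of the periods.
260 = 2^2 × 5 × 13
580 = 2^2 × 5 × 29
180 = 2^2 × 3^2 × 5
LCM(260, 580, 180) = 2^2 × 3^2 × 5 × 13 × 29 = 67860.
Orbits for period 180: 67860 / 180 = 377.

377 orbits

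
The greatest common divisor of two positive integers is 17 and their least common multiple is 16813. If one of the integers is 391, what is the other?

731

For two integers, gcd × lcm = product, so the other is (17 × 16813) / 391 = 285821 / 391 = 731.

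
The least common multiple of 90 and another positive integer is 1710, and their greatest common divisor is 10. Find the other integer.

190

gcd × lcm = product of the two integers, so the other integer is (10 × 1710) / 90 = 190.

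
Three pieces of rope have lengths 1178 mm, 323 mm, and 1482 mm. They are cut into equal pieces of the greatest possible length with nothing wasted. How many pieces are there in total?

157

Piece length = gcd(1178, 323, 1482).
1178 = 2 × 19 × 31
323 = 17 × 19
1482 = 2 × 3 × 13 × 19
gcd(1178, 323, 1482) = 19.
Total pieces = 1178/19 + 323/19 + 1482/19 = 62 + 17 + 78 = 157.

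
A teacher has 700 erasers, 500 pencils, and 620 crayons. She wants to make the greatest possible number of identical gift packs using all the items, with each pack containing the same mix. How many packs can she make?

20 packs

The pack count must divide each quantity, so the greatest is gcd(700, 500, 620).
700 = 2^2 × 5^2 × 7
500 = 2^2 × 5^3
620 = 2^2 × 5 × 31
gcd(700, 500, 620) = 2^2 × 5 = 20.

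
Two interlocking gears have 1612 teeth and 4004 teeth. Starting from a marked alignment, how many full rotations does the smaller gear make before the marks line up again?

77 rotations

The first common completion time is the LCM of the periods.
1612 = 2^2 × 13 × 31
4004 = 2^2 × 7 × 11 × 13
LCM(1612, 4004) = 2^2 × 7 × 11 × 13 × 31 = 124124.
Rotations for period 1612: 124124 / 1612 = 77.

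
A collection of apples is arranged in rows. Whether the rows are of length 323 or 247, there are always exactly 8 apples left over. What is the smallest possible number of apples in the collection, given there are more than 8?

4207

N − 8 must be a common multiple of 323 and 247.
323 = 17 × 19
247 = 13 × 19
LCM(323, 247) = 13 × 17 × 19 = 4199.
Smallest N > 8 is LCM + 8 = 4199 + 8 = 4207.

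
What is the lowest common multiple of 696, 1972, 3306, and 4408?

224808

696 = 2^3 × 3 × 29
1972 = 2^2 × 17 × 29
3306 = 2 × 3 × 19 × 29
4408 = 2^3 × 19 × 29
LCM(696, 1972, 3306, 4408) = 2^3 × 3 × 17 × 19 × 29 = 224808.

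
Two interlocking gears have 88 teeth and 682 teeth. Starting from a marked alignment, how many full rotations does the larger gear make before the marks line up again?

4 rotations

The first common completion time is the LCM of the periods.
88 = 2^3 × 11
682 = 2 × 11 × 31
LCM(88, 682) = 2^3 × 11 × 31 = 2728.
Rotations for period 682: 2728 / 682 = 4.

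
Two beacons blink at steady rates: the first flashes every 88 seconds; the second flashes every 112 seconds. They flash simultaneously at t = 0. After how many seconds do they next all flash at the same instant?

1232 seconds

The first simultaneous occurrence is after LCM of the individual periods.
88 = 2^3 × 11
112 = 2^4 × 7
LCM(88, 112) = 2^4 × 7 × 11 = 1232.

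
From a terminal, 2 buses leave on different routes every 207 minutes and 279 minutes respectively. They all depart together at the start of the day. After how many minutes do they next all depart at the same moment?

They coincide at every common multiple of the periods; the first is the LCM.
207 = 3^2 × 23
279 = 3^2 × 31
LCM(207, 279) = 3^2 × 23 × 31 = 6417.

6417 minutes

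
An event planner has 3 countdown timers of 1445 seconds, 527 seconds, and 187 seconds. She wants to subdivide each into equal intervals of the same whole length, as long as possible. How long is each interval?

The interval must divide each timer length; the longest such is the gcd.
1445 = 5 × 17^2
527 = 17 × 31
187 = 11 × 17
gcd(1445, 527, 187) = 17.

17 seconds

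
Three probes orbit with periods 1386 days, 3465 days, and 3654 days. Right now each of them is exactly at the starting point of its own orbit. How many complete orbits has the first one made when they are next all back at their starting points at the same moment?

145 orbits

All finish a whole number of cycles simultaneously at t = LCM of the periods.
1386 = 2 × 3^2 × 7 × 11
3465 = 3^2 × 5 × 7 × 11
3654 = 2 × 3^2 × 7 × 29
LCM(1386, 3465, 3654) = 2 × 3^2 × 5 × 7 × 11 × 29 = 200970.
Orbits for period 1386: 200970 / 1386 = 145.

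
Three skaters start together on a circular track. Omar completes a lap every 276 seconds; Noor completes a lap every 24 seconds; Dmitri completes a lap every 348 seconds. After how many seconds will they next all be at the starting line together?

16008 seconds

We need the least common multiple of the intervals.
276 = 2^2 × 3 × 23
24 = 2^3 × 3
348 = 2^2 × 3 × 29
LCM(276, 24, 348) = 2^3 × 3 × 23 × 29 = 16008.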